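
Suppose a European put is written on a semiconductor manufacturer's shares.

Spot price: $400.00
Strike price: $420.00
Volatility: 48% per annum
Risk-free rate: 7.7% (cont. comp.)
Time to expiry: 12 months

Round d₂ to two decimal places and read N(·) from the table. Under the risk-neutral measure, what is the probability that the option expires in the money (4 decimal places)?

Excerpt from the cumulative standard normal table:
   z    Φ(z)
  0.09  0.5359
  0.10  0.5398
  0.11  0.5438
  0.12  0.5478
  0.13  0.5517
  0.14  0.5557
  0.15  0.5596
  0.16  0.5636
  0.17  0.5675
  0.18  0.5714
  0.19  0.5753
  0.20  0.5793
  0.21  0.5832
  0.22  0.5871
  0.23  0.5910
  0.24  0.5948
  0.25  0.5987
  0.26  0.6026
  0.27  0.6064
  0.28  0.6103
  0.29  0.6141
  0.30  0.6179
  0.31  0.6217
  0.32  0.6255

σ√T = 0.48 × 1.0000 = 0.4800
d₁ = [ln(400/420) + (0.077 + 0.48²/2)·1] / 0.4800 = [-0.0488 + 0.1922] / 0.4800 = 0.2988 ≈ 0.30
d₂ = d₁ − σ√T = 0.2988 − 0.4800 = -0.1812 ≈ -0.18
Risk-neutral Pr[S_T < K] = N(−d₂) = N(0.18) = 0.5714

0.5714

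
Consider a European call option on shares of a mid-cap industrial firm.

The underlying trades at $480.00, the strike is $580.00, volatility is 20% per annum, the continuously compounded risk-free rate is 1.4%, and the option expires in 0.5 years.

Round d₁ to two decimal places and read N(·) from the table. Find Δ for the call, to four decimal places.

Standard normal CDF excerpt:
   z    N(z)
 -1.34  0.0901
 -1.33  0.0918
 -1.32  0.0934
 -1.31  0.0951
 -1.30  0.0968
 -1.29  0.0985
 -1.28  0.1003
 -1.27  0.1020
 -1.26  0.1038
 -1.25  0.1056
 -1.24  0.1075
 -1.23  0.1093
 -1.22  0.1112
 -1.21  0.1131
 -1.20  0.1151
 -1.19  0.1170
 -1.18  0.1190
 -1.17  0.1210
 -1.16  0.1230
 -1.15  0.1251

σ√T = 0.2 × 0.7071 = 0.1414
d₁ = [ln(480/580) + (0.014 + 0.2²/2)·0.5] / 0.1414 = [-0.1892 + 0.0170] / 0.1414 = -1.2179 ≈ -1.22
N(d₁) = N(-1.22) = 0.1112
Δ_call = N(d₁) = 0.1112

0.1112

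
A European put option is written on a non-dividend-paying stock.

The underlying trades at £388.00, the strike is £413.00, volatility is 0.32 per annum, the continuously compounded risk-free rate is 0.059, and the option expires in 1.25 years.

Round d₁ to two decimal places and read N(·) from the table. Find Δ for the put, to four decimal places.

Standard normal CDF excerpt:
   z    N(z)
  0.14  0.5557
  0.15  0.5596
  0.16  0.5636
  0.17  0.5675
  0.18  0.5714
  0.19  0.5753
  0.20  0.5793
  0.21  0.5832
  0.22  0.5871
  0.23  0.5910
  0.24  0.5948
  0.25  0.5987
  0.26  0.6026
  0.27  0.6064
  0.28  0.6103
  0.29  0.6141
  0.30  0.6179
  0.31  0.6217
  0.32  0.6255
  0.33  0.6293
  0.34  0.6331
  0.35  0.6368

-0.4168

T = 1.25;  σ√T = 0.3578
ln(S/K) + (r + σ²/2)T = ln(388/413) + (0.059 + 0.32²/2)·1.25 = -0.0624 + 0.1377 = 0.0753
d₁ = 0.0753 / 0.3578 = 0.2105 → 0.21
N(d₁) = N(0.21) = 0.5832
Δ_put = N(d₁) − 1 = 0.5832 − 1 = -0.4168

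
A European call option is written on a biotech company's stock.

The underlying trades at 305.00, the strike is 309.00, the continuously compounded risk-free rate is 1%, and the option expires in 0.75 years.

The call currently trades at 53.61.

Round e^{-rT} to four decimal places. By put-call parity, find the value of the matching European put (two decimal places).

exp(−rT) = exp(−0.01·0.75) = 0.9925
Put-call parity: C − P = S − K·e^(−rT) = 305 − 309·0.9925 = 305 − 306.6825 = -1.6825
P = C − (C − P) = 53.61 − (-1.6825) = 55.2925

55.29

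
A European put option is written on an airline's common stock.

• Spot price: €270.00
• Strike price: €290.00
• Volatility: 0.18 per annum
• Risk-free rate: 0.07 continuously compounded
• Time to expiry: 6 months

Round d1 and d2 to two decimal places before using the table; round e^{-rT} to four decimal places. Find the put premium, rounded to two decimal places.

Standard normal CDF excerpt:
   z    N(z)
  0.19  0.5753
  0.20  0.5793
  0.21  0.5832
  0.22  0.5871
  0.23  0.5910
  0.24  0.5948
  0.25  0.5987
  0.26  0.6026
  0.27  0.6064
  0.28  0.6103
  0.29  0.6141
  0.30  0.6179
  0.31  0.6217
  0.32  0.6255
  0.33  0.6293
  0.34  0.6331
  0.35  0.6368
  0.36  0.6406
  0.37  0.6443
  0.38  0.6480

€19.80

T = 0.5;  σ√T = 0.1273
d₁ = [ln(270/290) + (0.07 + ½·0.18²)·0.5] / (σ√T) = (-0.0715 + 0.0431) / 0.1273 = -0.2228 which rounds to -0.22
d₂ = -0.2228 − 0.1273 = -0.3501 which rounds to -0.35
e^(−rT) = e^(−0.07·0.5) = 0.9656
N(−d₂) = N(0.35) = 0.6368;  N(−d₁) = N(0.22) = 0.5871
P = 290·0.9656·0.6368 − 270·0.5871 = 178.3193 − 158.5170 = 19.8023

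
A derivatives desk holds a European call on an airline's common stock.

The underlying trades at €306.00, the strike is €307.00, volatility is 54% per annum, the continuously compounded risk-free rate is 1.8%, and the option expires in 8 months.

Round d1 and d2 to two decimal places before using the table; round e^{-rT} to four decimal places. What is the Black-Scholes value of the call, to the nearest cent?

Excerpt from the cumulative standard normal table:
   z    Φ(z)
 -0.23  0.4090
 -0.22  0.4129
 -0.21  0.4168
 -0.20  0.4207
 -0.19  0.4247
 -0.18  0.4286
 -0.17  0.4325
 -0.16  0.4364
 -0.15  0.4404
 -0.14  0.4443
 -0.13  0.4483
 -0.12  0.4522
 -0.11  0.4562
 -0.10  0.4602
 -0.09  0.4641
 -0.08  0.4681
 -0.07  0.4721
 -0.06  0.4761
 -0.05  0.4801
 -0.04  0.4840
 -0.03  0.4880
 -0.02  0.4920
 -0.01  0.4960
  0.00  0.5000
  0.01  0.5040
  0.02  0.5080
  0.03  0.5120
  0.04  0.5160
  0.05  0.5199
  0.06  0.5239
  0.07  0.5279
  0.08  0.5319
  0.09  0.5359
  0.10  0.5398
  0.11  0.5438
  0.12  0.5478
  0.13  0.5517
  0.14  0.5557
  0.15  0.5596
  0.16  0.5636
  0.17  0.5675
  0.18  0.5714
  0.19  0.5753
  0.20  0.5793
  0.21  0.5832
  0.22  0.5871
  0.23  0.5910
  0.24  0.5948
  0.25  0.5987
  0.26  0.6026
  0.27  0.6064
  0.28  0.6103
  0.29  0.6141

T = 0.6667;  σ√T = 0.4409
d₁ = [ln(306/307) + (0.018 + 0.54²/2)·0.6667] / 0.4409 = [-0.0033 + 0.1092] / 0.4409 = 0.2403 ≈ 0.24
d₂ = d₁ − σ√T = 0.2403 − 0.4409 = -0.2006 ≈ -0.20
e^(−rT) = e^(−0.018·0.6667) = 0.9881
N(d₁) = N(0.24) = 0.5948;  N(d₂) = N(-0.20) = 0.4207
C = 306·0.5948 − 307·0.9881·0.4207 = 182.0088 − 127.6180 = 54.3908

€54.39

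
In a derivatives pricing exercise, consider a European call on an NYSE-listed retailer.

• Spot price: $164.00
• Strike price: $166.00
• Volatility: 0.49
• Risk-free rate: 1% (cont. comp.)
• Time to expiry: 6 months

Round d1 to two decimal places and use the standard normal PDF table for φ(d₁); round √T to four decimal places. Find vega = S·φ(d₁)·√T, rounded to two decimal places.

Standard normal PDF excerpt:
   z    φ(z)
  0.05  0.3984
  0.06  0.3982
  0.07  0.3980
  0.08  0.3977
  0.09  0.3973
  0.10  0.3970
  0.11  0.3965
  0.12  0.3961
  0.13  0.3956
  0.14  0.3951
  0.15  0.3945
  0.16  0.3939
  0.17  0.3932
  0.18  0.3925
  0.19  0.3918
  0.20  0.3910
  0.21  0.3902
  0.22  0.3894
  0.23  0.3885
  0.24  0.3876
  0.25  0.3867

45.75

σ√T = 0.49·√0.5 = 0.3465
d₁ = [ln(164/166) + (0.01 + 0.49²/2)·0.5] / 0.3465 = [-0.0121 + 0.0650] / 0.3465 = 0.1527 ⇒ 0.15
√T = √0.5 = 0.7071
φ(d₁) = φ(0.15) = 0.3945
vega = S·φ(d₁)·√T = 164·0.3945·0.7071 = 45.7480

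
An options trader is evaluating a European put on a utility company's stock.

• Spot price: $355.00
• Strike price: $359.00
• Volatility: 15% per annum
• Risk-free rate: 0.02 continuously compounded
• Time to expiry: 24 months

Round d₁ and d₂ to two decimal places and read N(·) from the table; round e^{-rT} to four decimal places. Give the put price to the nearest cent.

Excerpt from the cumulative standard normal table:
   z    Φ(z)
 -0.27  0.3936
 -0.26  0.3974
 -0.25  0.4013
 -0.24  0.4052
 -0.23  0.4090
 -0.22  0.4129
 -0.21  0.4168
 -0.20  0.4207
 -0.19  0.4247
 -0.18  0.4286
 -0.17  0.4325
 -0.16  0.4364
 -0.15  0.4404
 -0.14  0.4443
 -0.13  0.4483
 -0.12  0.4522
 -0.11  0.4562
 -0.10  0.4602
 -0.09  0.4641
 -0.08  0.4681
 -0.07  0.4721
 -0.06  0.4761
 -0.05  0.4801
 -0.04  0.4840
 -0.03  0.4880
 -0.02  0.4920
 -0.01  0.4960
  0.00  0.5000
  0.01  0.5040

$24.48

σ√T = 0.15·√2 = 0.2121
d₁ = [ln(355/359) + (0.02 + 0.15²/2)·2] / 0.2121 = [-0.0112 + 0.0625] / 0.2121 = 0.2418 ≈ 0.24
d₂ = d₁ − σ√T = 0.2418 − 0.2121 = 0.0297 ≈ 0.03
e^(−rT) = e^(−0.02·2) = 0.9608
N(−d₂) = N(-0.03) = 0.4880;  N(−d₁) = N(-0.24) = 0.4052
P = 359·0.9608·0.4880 − 355·0.4052 = 168.3245 − 143.8460 = 24.4785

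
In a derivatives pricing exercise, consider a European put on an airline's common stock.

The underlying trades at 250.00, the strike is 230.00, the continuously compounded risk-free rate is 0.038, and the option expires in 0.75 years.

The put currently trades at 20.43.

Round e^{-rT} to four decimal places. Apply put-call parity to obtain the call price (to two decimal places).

46.89

exp(−rT) = exp(−0.038·0.75) = 0.9719
Put-call parity: C − P = S − K·e^(−rT) = 250 − 230·0.9719 = 250 − 223.5370 = 26.4630
C = P + (C − P) = 20.43 + (26.4630) = 46.8930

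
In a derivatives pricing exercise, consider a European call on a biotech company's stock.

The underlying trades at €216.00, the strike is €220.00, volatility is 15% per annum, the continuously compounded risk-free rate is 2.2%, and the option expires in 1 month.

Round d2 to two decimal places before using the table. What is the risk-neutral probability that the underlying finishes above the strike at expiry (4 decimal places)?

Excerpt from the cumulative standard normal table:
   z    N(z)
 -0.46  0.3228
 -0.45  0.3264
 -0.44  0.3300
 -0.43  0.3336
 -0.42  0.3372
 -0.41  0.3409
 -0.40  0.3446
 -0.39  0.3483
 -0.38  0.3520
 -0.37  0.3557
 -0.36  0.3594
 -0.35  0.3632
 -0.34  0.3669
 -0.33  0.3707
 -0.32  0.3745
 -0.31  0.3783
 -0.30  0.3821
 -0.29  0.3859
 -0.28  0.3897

0.3446

σ√T = 0.15 × 0.2887 = 0.0433
d₁ = [ln(216/220) + (0.022 + 0.15²/2)·0.08333] / 0.0433 = [-0.0183 + 0.0028] / 0.0433 = -0.3598 ⇒ -0.36
d₂ = d₁ − σ√T = -0.3598 − 0.0433 = -0.4031 ⇒ -0.40
Risk-neutral Pr[S_T > K] = N(d₂) = N(-0.40) = 0.3446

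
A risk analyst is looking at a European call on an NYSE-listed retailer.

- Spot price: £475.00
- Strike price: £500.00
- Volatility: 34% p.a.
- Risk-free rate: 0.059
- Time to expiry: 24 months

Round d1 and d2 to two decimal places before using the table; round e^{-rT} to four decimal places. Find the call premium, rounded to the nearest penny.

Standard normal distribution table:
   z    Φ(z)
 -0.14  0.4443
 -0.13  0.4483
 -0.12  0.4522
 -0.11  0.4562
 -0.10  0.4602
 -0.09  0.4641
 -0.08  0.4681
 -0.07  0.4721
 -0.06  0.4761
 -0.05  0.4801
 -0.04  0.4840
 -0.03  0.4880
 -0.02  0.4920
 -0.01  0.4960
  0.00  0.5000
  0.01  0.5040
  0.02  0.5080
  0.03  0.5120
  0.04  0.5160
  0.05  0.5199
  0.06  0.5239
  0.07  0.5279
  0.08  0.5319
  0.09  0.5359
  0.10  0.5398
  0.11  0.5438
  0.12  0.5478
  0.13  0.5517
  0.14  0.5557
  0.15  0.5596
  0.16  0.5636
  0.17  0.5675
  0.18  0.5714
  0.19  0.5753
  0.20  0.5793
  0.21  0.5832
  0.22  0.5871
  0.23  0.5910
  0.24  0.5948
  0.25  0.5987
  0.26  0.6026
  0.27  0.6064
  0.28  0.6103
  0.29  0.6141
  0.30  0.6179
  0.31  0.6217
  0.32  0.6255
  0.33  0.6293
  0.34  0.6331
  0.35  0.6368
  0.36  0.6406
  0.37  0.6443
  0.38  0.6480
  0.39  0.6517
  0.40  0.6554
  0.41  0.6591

σ√T = 0.34·√2 = 0.4808
d₁ = [ln(475/500) + (0.059 + 0.34²/2)·2] / 0.4808 = [-0.0513 + 0.2336] / 0.4808 = 0.3791 → 0.38
d₂ = d₁ − σ√T = 0.3791 − 0.4808 = -0.1017 → -0.10
e^(−rT) = e^(−0.059·2) = 0.8887
N(d₁) = N(0.38) = 0.6480;  N(d₂) = N(-0.10) = 0.4602
C = 475·0.6480 − 500·0.8887·0.4602 = 307.8000 − 204.4899 = 103.3101

£103.31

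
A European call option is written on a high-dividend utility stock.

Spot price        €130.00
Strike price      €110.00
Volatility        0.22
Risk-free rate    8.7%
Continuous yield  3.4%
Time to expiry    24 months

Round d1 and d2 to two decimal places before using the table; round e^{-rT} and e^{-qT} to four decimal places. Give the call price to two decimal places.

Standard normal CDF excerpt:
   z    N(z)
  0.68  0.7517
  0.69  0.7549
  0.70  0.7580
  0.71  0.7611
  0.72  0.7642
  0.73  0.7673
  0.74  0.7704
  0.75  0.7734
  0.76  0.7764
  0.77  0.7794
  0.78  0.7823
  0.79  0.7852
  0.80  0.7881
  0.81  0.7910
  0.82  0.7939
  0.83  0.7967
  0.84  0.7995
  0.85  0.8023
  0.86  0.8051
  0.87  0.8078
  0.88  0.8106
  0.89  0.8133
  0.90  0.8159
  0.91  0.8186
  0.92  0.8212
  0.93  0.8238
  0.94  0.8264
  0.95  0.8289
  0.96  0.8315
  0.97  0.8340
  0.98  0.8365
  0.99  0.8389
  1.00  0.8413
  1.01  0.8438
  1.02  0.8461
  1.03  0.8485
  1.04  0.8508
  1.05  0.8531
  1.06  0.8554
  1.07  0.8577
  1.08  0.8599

€32.42

T = 2;  σ√T = 0.3111
d₁ = [ln(130/110) + (0.087 − 0.034 + ½·0.22²)·2] / (σ√T) = (0.1671 + 0.1544) / 0.3111 = 1.0332 ≈ 1.03
d₂ = 1.0332 − 0.3111 = 0.7221 ≈ 0.72
e^(−qT) = e^(−0.034·2) = 0.9343;  e^(−rT) = e^(−0.087·2) = 0.8403
C = 130·0.9343·N(1.03) − 110·0.8403·N(0.72) = 130·0.9343·0.8485 − 110·0.8403·0.7642 = 103.0580 − 70.6373 = 32.4207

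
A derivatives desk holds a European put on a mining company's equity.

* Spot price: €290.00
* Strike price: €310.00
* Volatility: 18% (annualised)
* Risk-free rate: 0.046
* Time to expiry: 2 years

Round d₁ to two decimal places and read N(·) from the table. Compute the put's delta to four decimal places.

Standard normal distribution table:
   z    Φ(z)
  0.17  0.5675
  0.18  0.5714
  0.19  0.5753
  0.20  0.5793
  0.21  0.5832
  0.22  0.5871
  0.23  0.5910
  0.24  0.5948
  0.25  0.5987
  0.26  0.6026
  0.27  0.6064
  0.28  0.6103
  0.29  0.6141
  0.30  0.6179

σ√T = 0.18 × 1.4142 = 0.2546
d₁ = [ln(290/310) + (0.046 + 0.18²/2)·2] / 0.2546 = [-0.0667 + 0.1244] / 0.2546 = 0.2267 ⇒ 0.23
N(d₁) = N(0.23) = 0.5910
Δ_put = N(d₁) − 1 = 0.5910 − 1 = -0.4090

-0.4090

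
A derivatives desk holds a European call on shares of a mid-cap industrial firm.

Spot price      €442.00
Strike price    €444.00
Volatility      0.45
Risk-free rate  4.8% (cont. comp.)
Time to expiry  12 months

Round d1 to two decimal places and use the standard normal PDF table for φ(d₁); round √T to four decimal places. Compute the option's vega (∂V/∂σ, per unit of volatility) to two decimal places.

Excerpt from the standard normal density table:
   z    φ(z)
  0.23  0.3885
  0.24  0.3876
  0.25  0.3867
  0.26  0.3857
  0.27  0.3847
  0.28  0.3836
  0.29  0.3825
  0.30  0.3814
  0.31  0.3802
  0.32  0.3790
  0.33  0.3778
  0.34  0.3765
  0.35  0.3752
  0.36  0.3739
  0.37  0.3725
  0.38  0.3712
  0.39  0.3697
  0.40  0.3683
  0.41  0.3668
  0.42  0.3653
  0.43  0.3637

167.52

σ√T = 0.45 × 1.0000 = 0.4500
ln(S/K) + (r + σ²/2)T = ln(442/444) + (0.048 + 0.45²/2)·1 = -0.0045 + 0.1492 = 0.1447
d₁ = 0.1447 / 0.4500 = 0.3216 → 0.32
√T = √1 = 1.0000
φ(d₁) = φ(0.32) = 0.3790
vega = S·φ(d₁)·√T = 442·0.3790·1.0000 = 167.5180
(Call and put vega coincide under Black-Scholes.)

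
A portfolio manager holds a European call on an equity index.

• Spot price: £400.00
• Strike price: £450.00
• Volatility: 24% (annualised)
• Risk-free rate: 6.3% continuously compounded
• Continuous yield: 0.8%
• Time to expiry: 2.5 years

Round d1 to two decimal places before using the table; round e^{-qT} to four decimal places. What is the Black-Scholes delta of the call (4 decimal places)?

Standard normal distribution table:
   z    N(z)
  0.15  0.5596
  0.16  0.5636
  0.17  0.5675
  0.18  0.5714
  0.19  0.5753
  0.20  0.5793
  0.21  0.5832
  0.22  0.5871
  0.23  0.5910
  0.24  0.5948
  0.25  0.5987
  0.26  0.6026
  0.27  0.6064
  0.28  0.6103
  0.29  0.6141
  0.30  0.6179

T = 2.5;  σ√T = 0.3795
ln(S/K) + (r − q + σ²/2)T = ln(400/450) + (0.063 − 0.008 + 0.24²/2)·2.5 = -0.1178 + 0.2095 = 0.0917
d₁ = 0.0917 / 0.3795 = 0.2417 which rounds to 0.24
N(d₁) = N(0.24) = 0.5948
Δ_call = e^(−qT)·N(d₁) = 0.9802·0.5948 = 0.5830

0.5830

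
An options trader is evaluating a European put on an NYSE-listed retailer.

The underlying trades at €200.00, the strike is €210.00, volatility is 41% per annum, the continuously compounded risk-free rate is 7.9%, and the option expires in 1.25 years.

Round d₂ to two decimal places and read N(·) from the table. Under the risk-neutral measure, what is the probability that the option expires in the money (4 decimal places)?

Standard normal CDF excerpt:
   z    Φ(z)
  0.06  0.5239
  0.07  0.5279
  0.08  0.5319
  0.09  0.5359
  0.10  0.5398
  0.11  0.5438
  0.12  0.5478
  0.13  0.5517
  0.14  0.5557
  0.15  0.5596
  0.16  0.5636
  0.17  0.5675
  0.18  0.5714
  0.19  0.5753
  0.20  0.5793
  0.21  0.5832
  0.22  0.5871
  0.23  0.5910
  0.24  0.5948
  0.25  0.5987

0.5478

T = 1.25;  σ√T = 0.4584
ln(S/K) + (r + σ²/2)T = ln(200/210) + (0.079 + 0.41²/2)·1.25 = -0.0488 + 0.2038 = 0.1550
d₁ = 0.1550 / 0.4584 = 0.3382 ⇒ 0.34
d₂ = d₁ − σ√T = 0.3382 − 0.4584 = -0.1202 ⇒ -0.12
Risk-neutral Pr[S_T < K] = N(−d₂) = N(0.12) = 0.5478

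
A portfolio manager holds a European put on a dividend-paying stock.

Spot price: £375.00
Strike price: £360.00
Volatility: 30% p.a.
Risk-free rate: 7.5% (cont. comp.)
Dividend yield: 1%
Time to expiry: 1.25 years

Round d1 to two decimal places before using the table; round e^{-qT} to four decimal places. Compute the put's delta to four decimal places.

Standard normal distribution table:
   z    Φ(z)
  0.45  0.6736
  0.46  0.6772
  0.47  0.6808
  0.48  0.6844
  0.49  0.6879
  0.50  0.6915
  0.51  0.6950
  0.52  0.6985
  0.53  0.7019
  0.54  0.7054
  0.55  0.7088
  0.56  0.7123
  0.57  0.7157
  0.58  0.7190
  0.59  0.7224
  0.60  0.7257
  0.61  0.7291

-0.2944

σ√T = 0.3·√1.25 = 0.3354
ln(S/K) + (r − q + σ²/2)T = ln(375/360) + (0.075 − 0.01 + 0.3²/2)·1.25 = 0.0408 + 0.1375 = 0.1783
d₁ = 0.1783 / 0.3354 = 0.5317 which rounds to 0.53
N(d₁) = N(0.53) = 0.7019
Δ_put = exp(−qT)·(N(d₁) − 1) = 0.9876·(0.7019 − 1) = -0.2944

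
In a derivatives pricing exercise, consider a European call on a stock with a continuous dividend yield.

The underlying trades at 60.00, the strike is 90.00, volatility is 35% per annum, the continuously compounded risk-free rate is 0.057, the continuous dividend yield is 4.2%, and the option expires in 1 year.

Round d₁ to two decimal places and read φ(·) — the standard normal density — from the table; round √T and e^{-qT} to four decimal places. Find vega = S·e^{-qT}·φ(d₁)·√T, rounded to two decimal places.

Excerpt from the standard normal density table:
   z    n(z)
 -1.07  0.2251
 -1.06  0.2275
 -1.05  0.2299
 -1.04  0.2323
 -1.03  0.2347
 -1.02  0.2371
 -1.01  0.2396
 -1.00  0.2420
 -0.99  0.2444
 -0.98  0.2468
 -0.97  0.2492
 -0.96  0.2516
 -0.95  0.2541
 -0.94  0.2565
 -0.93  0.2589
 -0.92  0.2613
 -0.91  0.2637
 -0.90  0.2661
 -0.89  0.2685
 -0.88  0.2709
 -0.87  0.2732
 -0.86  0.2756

σ√T = 0.35·√1 = 0.3500
ln(S/K) + (r − q + σ²/2)T = ln(60/90) + (0.057 − 0.042 + 0.35²/2)·1 = -0.4055 + 0.0762 = -0.3292
d₁ = -0.3292 / 0.3500 = -0.9406 ⇒ -0.94
√T = √1 = 1.0000
φ(d₁) = φ(-0.94) = 0.2565
e^(−qT) = e^(−0.042·1) = 0.9589
vega = S·e^(−qT)·φ(d₁)·√T = 60·0.9589·0.2565·1.0000 = 14.7575

14.76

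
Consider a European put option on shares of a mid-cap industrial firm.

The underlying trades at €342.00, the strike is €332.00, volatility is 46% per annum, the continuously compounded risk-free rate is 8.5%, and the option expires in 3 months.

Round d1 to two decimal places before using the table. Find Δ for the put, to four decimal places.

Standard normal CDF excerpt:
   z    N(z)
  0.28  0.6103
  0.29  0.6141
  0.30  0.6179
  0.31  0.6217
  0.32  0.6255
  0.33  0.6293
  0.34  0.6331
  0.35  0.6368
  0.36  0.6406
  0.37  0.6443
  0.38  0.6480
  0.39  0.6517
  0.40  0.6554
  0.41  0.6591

-0.3669

σ√T = 0.46·√0.25 = 0.2300
d₁ = [ln(342/332) + (0.085 + 0.46²/2)·0.25] / 0.2300 = [0.0297 + 0.0477] / 0.2300 = 0.3364 ≈ 0.34
N(d₁) = N(0.34) = 0.6331
Δ_put = N(d₁) − 1 = 0.6331 − 1 = -0.3669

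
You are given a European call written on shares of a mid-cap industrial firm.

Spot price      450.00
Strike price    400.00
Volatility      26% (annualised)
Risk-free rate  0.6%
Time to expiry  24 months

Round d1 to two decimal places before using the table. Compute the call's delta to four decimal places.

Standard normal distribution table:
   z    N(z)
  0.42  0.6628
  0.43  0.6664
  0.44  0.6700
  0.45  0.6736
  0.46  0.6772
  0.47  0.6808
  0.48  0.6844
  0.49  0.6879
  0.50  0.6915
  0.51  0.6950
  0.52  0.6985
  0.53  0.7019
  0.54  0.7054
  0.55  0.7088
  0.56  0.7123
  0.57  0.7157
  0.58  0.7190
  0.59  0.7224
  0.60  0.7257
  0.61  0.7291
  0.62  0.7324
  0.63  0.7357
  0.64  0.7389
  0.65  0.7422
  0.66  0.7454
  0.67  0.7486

0.7054

T = 2;  σ√T = 0.3677
ln(S/K) + (r + σ²/2)T = ln(450/400) + (0.006 + 0.26²/2)·2 = 0.1178 + 0.0796 = 0.1974
d₁ = 0.1974 / 0.3677 = 0.5368 ⇒ 0.54
N(d₁) = N(0.54) = 0.7054
Δ_call = N(d₁) = 0.7054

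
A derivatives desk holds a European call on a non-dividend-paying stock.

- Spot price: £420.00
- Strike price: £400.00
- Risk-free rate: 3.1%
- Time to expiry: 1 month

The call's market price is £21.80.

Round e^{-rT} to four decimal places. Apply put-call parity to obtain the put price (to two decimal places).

£0.76

e^(−rT) = e^(−0.031·0.08333) = 0.9974
Put-call parity: C − P = S − K·e^(−rT) = 420 − 400·0.9974 = 420 − 398.9600 = 21.0400
P = C − (C − P) = 21.80 − (21.0400) = 0.7600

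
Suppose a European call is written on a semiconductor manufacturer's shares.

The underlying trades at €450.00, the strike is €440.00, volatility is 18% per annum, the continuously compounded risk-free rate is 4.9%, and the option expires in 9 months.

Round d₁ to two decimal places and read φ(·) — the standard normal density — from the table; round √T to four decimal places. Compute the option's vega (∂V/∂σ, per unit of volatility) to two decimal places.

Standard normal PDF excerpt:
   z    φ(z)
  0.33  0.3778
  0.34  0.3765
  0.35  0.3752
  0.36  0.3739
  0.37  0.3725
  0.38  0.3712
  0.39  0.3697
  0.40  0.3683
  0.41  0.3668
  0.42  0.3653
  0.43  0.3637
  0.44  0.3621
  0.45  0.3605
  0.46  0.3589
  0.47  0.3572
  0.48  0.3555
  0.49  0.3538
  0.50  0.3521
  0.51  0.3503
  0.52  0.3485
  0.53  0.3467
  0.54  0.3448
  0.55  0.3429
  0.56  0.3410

139.86

σ√T = 0.18 × 0.8660 = 0.1559
d₁ = [ln(450/440) + (0.049 + 0.18²/2)·0.75] / 0.1559 = [0.0225 + 0.0489] / 0.1559 = 0.4579 ≈ 0.46
√T = √0.75 = 0.8660
φ(d₁) = φ(0.46) = 0.3589
vega = S·φ(d₁)·√T = 450·0.3589·0.8660 = 139.8633
(The put has the same vega.)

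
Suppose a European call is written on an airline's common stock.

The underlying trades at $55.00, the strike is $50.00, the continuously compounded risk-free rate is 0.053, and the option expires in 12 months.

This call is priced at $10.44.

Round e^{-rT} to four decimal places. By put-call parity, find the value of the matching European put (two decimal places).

exp(−rT) = exp(−0.053·1) = 0.9484
Put-call parity: C − P = S − K·e^(−rT) = 55 − 50·0.9484 = 55 − 47.4200 = 7.5800
P = C − (C − P) = 10.44 − (7.5800) = 2.8600

$2.86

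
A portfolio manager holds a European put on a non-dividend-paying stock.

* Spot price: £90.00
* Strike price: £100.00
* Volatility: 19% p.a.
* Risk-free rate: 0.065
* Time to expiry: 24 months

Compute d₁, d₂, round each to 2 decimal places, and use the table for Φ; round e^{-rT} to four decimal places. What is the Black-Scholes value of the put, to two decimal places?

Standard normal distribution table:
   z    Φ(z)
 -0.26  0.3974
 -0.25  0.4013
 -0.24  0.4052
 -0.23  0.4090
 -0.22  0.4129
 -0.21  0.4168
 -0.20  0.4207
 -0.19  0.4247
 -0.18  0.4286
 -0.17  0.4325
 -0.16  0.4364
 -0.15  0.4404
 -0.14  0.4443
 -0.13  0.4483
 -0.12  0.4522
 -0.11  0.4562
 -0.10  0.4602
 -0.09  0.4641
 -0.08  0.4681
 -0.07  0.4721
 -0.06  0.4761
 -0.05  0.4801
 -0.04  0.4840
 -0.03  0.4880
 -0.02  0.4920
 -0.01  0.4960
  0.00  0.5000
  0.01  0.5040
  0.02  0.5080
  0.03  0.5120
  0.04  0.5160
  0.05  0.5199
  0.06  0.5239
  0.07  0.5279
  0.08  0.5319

£8.50

σ√T = 0.19 × 1.4142 = 0.2687
ln(S/K) + (r + σ²/2)T = ln(90/100) + (0.065 + 0.19²/2)·2 = -0.1054 + 0.1661 = 0.0607
d₁ = 0.0607 / 0.2687 = 0.2260 → 0.23
d₂ = d₁ − σ√T = 0.2260 − 0.2687 = -0.0427 → -0.04
exp(−rT) = exp(−0.065·2) = 0.8781
P = 100·0.8781·N(0.04) − 90·N(-0.23) = 100·0.8781·0.5160 − 90·0.4090 = 45.3100 − 36.8100 = 8.5000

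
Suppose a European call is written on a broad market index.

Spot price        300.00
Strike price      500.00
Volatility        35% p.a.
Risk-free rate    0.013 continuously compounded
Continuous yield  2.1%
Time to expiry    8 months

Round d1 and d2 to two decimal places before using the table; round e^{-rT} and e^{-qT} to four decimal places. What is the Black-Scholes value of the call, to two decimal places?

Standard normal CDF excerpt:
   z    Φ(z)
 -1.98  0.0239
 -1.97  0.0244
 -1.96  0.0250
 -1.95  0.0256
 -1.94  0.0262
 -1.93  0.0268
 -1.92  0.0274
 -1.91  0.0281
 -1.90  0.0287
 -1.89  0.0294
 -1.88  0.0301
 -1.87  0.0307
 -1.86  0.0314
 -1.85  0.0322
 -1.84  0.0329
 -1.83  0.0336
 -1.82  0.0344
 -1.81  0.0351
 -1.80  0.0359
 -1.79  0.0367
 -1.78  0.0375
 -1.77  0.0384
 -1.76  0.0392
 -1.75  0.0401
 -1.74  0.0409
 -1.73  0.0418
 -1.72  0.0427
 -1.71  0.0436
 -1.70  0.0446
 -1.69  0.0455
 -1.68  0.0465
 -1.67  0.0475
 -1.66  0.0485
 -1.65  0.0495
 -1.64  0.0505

σ√T = 0.35·√0.6667 = 0.2858
d₁ = [ln(300/500) + (0.013 − 0.021 + 0.35²/2)·0.6667] / 0.2858 = [-0.5108 + 0.0355] / 0.2858 = -1.6633 → -1.66
d₂ = d₁ − σ√T = -1.6633 − 0.2858 = -1.9491 → -1.95
exp(−qT) = exp(−0.021·0.6667) = 0.9861;  exp(−rT) = exp(−0.013·0.6667) = 0.9914
N(d₁) = N(-1.66) = 0.0485;  N(d₂) = N(-1.95) = 0.0256
C = 300·0.9861·0.0485 − 500·0.9914·0.0256 = 14.3478 − 12.6899 = 1.6578

1.66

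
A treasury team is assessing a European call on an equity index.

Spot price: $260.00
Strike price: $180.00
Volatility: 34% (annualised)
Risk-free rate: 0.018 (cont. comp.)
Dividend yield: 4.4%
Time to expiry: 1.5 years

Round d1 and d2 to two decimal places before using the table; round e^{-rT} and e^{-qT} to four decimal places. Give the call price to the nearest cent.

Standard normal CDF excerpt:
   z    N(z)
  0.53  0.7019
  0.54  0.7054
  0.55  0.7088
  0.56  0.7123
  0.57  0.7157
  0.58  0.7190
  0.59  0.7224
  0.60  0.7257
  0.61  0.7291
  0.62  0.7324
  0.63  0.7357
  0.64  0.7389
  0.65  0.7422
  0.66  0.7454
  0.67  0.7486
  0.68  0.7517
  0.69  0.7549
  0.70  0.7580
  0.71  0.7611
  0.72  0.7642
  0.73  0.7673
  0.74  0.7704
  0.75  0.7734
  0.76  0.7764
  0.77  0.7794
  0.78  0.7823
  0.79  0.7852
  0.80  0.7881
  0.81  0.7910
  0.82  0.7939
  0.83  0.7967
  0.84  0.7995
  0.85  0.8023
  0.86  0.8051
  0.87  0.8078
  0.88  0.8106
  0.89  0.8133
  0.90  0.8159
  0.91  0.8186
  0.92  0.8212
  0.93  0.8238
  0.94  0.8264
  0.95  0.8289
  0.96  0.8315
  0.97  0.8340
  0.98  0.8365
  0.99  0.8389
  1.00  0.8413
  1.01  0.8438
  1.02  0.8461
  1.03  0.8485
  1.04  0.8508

$78.78

σ√T = 0.34 × 1.2247 = 0.4164
d₁ = [ln(260/180) + (0.018 − 0.044 + ½·0.34²)·1.5] / (σ√T) = (0.3677 + 0.0477) / 0.4164 = 0.9976 ≈ 1.00
d₂ = 0.9976 − 0.4164 = 0.5812 ≈ 0.58
e^(−qT) = e^(−0.044·1.5) = 0.9361;  e^(−rT) = e^(−0.018·1.5) = 0.9734
C = 260·0.9361·N(1.00) − 180·0.9734·N(0.58) = 260·0.9361·0.8413 − 180·0.9734·0.7190 = 204.7606 − 125.9774 = 78.7832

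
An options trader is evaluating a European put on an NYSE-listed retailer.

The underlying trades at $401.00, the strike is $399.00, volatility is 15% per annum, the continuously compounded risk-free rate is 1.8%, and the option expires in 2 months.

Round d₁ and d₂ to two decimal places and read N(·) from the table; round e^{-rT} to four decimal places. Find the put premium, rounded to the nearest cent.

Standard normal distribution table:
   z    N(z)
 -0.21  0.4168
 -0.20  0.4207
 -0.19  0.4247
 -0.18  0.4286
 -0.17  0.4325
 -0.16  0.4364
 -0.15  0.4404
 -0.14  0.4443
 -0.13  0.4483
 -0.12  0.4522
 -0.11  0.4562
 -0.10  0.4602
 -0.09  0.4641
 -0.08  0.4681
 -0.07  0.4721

σ√T = 0.15·√0.1667 = 0.0612
d₁ = [ln(401/399) + (0.018 + 0.15²/2)·0.1667] / 0.0612 = [0.0050 + 0.0049] / 0.0612 = 0.1613 which rounds to 0.16
d₂ = d₁ − σ√T = 0.1613 − 0.0612 = 0.1000 which rounds to 0.10
exp(−rT) = exp(−0.018·0.1667) = 0.9970
N(−d₂) = N(-0.10) = 0.4602;  N(−d₁) = N(-0.16) = 0.4364
P = 399·0.9970·0.4602 − 401·0.4364 = 183.0689 − 174.9964 = 8.0725

$8.07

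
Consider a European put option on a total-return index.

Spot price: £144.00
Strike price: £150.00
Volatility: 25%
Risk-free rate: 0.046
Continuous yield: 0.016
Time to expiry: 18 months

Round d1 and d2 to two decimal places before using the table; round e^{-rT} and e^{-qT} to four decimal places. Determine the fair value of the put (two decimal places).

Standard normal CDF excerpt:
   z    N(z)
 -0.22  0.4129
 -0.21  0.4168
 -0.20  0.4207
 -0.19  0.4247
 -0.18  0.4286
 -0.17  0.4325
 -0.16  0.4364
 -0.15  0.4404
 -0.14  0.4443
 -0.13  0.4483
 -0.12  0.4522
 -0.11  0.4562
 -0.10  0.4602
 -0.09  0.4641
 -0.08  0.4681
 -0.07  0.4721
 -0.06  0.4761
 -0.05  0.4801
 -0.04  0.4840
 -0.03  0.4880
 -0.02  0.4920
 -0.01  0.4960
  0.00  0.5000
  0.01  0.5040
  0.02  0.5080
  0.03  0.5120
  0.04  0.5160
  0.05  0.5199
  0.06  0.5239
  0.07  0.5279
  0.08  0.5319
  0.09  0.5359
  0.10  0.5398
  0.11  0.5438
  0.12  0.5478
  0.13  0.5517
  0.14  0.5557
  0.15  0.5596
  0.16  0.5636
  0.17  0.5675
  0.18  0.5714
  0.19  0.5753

£16.99

σ√T = 0.25 × 1.2247 = 0.3062
d₁ = [ln(144/150) + (0.046 − 0.016 + 0.25²/2)·1.5] / 0.3062 = [-0.0408 + 0.0919] / 0.3062 = 0.1667 which rounds to 0.17
d₂ = d₁ − σ√T = 0.1667 − 0.3062 = -0.1394 which rounds to -0.14
e^(−qT) = e^(−0.016·1.5) = 0.9763;  e^(−rT) = e^(−0.046·1.5) = 0.9333
N(−d₂) = N(0.14) = 0.5557;  N(−d₁) = N(-0.17) = 0.4325
P = 150·0.9333·0.5557 − 144·0.9763·0.4325 = 77.7952 − 60.8040 = 16.9913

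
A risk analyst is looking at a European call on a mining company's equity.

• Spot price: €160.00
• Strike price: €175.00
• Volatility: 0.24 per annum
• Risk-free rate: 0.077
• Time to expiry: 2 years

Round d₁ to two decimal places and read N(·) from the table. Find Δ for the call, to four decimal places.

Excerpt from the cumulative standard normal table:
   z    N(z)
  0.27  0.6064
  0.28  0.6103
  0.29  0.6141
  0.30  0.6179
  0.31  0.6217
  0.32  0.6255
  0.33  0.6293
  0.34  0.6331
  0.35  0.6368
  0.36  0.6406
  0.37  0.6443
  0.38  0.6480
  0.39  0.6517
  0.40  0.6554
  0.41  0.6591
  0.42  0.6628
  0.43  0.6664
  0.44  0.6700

σ√T = 0.24·√2 = 0.3394
d₁ = [ln(160/175) + (0.077 + 0.24²/2)·2] / 0.3394 = [-0.0896 + 0.2116] / 0.3394 = 0.3594 → 0.36
N(d₁) = N(0.36) = 0.6406
Δ_call = N(d₁) = 0.6406

0.6406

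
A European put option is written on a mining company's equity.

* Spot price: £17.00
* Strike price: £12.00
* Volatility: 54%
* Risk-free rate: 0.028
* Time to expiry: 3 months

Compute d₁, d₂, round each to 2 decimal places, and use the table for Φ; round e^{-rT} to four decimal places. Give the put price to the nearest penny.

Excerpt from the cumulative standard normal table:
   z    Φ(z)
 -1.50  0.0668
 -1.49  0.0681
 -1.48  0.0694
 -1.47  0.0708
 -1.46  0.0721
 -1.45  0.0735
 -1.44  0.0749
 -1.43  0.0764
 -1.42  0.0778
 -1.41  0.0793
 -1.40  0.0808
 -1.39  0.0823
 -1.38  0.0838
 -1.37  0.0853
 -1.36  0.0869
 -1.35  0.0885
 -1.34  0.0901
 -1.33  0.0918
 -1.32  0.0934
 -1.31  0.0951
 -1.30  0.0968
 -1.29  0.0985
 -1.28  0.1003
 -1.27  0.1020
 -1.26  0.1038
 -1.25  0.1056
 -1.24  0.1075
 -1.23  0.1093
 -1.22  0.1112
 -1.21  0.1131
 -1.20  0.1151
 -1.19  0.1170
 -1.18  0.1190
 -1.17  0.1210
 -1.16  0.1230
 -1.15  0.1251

σ√T = 0.54·√0.25 = 0.2700
d₁ = [ln(17/12) + (0.028 + 0.54²/2)·0.25] / 0.2700 = [0.3483 + 0.0435] / 0.2700 = 1.4510 → 1.45
d₂ = d₁ − σ√T = 1.4510 − 0.2700 = 1.1810 → 1.18
e^(−rT) = e^(−0.028·0.25) = 0.9930
P = 12·0.9930·N(-1.18) − 17·N(-1.45) = 12·0.9930·0.1190 − 17·0.0735 = 1.4180 − 1.2495 = 0.1685

£0.17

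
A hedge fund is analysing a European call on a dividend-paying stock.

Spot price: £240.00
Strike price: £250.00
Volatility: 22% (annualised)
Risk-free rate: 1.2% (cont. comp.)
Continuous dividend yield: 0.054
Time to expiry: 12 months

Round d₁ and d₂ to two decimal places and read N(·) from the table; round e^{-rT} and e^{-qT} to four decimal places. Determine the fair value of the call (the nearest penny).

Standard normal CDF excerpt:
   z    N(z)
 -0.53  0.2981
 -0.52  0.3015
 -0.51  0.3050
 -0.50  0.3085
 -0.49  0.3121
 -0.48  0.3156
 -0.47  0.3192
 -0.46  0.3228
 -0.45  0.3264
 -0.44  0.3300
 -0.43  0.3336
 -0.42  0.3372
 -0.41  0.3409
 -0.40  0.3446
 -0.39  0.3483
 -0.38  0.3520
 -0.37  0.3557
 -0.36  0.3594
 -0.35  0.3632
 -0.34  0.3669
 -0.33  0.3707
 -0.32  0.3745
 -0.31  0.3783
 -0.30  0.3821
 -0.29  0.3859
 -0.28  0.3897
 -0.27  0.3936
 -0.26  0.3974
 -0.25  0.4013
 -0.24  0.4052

£12.40

σ√T = 0.22 × 1.0000 = 0.2200
d₁ = [ln(240/250) + (0.012 − 0.054 + 0.22²/2)·1] / 0.2200 = [-0.0408 − 0.0178] / 0.2200 = -0.2665 ≈ -0.27
d₂ = d₁ − σ√T = -0.2665 − 0.2200 = -0.4865 ≈ -0.49
exp(−qT) = exp(−0.054·1) = 0.9474;  exp(−rT) = exp(−0.012·1) = 0.9881
N(d₁) = N(-0.27) = 0.3936;  N(d₂) = N(-0.49) = 0.3121
C = 240·0.9474·0.3936 − 250·0.9881·0.3121 = 89.4952 − 77.0965 = 12.3987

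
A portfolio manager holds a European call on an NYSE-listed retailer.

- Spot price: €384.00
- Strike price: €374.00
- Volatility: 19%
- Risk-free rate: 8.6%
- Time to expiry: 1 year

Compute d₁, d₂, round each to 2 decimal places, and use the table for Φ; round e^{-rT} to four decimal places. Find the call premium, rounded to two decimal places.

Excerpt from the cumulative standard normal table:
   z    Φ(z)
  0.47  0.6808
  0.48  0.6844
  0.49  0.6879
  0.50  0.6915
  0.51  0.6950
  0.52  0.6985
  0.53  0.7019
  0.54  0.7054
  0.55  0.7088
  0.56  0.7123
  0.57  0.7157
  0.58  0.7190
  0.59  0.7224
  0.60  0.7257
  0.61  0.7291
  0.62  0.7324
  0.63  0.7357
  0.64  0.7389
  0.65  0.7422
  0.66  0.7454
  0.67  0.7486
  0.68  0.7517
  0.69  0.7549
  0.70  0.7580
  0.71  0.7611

σ√T = 0.19 × 1.0000 = 0.1900
ln(S/K) + (r + σ²/2)T = ln(384/374) + (0.086 + 0.19²/2)·1 = 0.0264 + 0.1040 = 0.1304
d₁ = 0.1304 / 0.1900 = 0.6865 ≈ 0.69
d₂ = d₁ − σ√T = 0.6865 − 0.1900 = 0.4965 ≈ 0.50
exp(−rT) = exp(−0.086·1) = 0.9176
N(d₁) = N(0.69) = 0.7549;  N(d₂) = N(0.50) = 0.6915
C = 384·0.7549 − 374·0.9176·0.6915 = 289.8816 − 237.3106 = 52.5710

€52.57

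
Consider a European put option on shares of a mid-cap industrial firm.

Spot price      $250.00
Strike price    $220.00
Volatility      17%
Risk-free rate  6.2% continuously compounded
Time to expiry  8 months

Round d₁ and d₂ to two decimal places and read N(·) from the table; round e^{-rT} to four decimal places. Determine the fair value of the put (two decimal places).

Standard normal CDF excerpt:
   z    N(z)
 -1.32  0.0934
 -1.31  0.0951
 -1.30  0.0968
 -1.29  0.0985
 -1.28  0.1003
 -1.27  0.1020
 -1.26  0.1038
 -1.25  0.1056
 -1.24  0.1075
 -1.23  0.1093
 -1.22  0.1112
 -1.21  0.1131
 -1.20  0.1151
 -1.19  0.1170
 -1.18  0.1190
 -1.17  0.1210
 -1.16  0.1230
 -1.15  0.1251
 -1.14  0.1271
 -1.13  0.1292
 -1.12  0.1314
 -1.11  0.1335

$1.78

T = 0.6667;  σ√T = 0.1388
d₁ = [ln(250/220) + (0.062 + 0.17²/2)·0.6667] / 0.1388 = [0.1278 + 0.0510] / 0.1388 = 1.2881 which rounds to 1.29
d₂ = d₁ − σ√T = 1.2881 − 0.1388 = 1.1493 which rounds to 1.15
exp(−rT) = exp(−0.062·0.6667) = 0.9595
P = 220·0.9595·N(-1.15) − 250·N(-1.29) = 220·0.9595·0.1251 − 250·0.0985 = 26.4074 − 24.6250 = 1.7824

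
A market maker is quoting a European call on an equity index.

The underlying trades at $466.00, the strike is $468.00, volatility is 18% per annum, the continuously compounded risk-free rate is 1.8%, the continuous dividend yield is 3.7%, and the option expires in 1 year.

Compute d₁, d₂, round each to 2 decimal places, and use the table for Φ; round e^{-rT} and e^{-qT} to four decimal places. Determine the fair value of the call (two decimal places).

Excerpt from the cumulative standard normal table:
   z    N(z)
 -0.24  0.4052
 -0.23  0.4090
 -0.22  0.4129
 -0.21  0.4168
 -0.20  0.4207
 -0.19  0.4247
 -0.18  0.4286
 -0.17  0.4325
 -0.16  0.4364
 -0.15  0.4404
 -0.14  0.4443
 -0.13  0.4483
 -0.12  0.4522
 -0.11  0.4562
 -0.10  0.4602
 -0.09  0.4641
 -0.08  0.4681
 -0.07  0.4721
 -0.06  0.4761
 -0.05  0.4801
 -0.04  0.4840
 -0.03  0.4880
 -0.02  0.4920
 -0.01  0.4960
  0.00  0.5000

$27.56

σ√T = 0.18 × 1.0000 = 0.1800
d₁ = [ln(466/468) + (0.018 − 0.037 + 0.18²/2)·1] / 0.1800 = [-0.0043 − 0.0028] / 0.1800 = -0.0393 ⇒ -0.04
d₂ = d₁ − σ√T = -0.0393 − 0.1800 = -0.2193 ⇒ -0.22
e^(−qT) = e^(−0.037·1) = 0.9637;  e^(−rT) = e^(−0.018·1) = 0.9822
N(d₁) = N(-0.04) = 0.4840;  N(d₂) = N(-0.22) = 0.4129
C = 466·0.9637·0.4840 − 468·0.9822·0.4129 = 217.3568 − 189.7976 = 27.5592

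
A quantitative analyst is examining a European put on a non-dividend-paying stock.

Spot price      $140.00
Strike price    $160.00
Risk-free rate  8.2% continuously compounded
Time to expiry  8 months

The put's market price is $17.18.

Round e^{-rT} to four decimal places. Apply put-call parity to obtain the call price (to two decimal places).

exp(−rT) = exp(−0.082·0.6667) = 0.9468
Put-call parity: C − P = S − K·e^(−rT) = 140 − 160·0.9468 = 140 − 151.4880 = -11.4880
C = P + (C − P) = 17.18 + (-11.4880) = 5.6920

$5.69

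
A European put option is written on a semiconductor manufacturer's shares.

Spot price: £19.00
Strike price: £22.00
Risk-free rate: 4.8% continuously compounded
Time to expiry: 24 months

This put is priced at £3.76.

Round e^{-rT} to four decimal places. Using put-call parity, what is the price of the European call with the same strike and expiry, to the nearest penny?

e^(−rT) = e^(−0.048·2) = 0.9085
Put-call parity: C − P = S − K·e^(−rT) = 19 − 22·0.9085 = 19 − 19.9870 = -0.9870
C = P + (C − P) = 3.76 + (-0.9870) = 2.7730

£2.77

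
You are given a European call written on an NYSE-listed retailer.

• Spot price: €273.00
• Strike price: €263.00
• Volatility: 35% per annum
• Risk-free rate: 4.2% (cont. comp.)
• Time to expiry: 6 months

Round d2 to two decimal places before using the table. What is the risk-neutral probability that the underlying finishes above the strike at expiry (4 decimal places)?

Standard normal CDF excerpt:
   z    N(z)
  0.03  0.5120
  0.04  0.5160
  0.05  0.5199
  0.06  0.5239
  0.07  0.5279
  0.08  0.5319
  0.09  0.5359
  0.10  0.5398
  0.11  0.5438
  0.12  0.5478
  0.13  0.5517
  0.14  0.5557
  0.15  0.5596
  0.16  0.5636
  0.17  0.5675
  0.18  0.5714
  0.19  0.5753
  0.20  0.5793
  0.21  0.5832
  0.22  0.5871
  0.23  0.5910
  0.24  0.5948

σ√T = 0.35·√0.5 = 0.2475
ln(S/K) + (r + σ²/2)T = ln(273/263) + (0.042 + 0.35²/2)·0.5 = 0.0373 + 0.0516 = 0.0889
d₁ = 0.0889 / 0.2475 = 0.3594 ≈ 0.36
d₂ = d₁ − σ√T = 0.3594 − 0.2475 = 0.1119 ≈ 0.11
Risk-neutral Pr[S_T > K] = N(d₂) = N(0.11) = 0.5438

0.5438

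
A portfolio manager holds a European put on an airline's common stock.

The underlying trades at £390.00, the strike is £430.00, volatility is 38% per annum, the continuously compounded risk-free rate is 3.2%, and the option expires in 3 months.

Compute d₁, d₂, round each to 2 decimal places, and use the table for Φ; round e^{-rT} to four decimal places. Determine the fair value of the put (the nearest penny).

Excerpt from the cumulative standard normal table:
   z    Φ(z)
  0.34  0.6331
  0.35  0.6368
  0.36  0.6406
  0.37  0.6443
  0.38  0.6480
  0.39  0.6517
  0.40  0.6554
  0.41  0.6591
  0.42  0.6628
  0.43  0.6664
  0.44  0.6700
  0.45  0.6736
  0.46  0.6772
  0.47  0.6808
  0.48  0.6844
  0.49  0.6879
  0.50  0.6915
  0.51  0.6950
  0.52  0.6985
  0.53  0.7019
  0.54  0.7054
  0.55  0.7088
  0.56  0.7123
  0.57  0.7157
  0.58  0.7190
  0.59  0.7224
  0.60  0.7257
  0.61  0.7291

£52.57

σ√T = 0.38·√0.25 = 0.1900
d₁ = [ln(390/430) + (0.032 + 0.38²/2)·0.25] / 0.1900 = [-0.0976 + 0.0261] / 0.1900 = -0.3768 ≈ -0.38
d₂ = d₁ − σ√T = -0.3768 − 0.1900 = -0.5668 ≈ -0.57
e^(−rT) = e^(−0.032·0.25) = 0.9920
N(−d₂) = N(0.57) = 0.7157;  N(−d₁) = N(0.38) = 0.6480
P = 430·0.9920·0.7157 − 390·0.6480 = 305.2890 − 252.7200 = 52.5690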